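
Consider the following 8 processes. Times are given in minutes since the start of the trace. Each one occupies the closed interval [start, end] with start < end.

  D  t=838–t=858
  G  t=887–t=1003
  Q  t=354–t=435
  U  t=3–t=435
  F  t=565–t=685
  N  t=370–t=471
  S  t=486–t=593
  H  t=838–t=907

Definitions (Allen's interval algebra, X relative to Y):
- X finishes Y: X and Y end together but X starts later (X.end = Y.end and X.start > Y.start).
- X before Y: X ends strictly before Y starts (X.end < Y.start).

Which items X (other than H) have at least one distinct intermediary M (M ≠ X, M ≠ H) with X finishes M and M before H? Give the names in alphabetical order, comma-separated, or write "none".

Target H = [t=838, t=907].
Intermediaries M with M before H: F, N, Q, S, U.
Via F — items with X finishes F: none.
Via N — items with X finishes N: none.
Via Q — items with X finishes Q: none.
Via S — items with X finishes S: none.
Via U — items with X finishes U: Q.
Union: Q.

Q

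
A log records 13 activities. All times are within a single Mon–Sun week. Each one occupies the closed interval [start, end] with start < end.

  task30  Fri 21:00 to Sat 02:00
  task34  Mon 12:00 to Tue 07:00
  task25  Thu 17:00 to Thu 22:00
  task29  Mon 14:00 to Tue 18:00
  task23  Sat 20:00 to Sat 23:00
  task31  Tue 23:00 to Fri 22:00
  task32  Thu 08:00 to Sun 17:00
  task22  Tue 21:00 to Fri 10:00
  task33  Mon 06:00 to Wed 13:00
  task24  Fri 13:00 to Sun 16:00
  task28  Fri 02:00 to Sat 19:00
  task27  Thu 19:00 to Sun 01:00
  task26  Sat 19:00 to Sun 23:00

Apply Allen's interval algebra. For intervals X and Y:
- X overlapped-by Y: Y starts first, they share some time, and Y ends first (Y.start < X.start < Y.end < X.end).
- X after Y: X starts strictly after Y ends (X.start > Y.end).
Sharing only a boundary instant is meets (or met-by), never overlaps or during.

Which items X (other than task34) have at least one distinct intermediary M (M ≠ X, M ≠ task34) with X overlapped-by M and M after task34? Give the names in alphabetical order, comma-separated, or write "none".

task24, task26, task27, task28, task30, task31, task32

Target task34 = [Mon 12:00, Tue 07:00].
Intermediaries M with M after task34: task22, task23, task24, task25, task26, task27, task28, task30, task31, task32.
Via task22 — items with X overlapped-by task22: task27, task28, task31, task32.
Via task23 — items with X overlapped-by task23: none.
Via task24 — items with X overlapped-by task24: task26.
Via task25 — items with X overlapped-by task25: task27.
Via task26 — items with X overlapped-by task26: none.
Via task27 — items with X overlapped-by task27: task24, task26.
Via task28 — items with X overlapped-by task28: task24.
Via task30 — items with X overlapped-by task30: none.
Via task31 — items with X overlapped-by task31: task24, task27, task28, task30, task32.
Via task32 — items with X overlapped-by task32: task26.
Union: task24, task26, task27, task28, task30, task31, task32.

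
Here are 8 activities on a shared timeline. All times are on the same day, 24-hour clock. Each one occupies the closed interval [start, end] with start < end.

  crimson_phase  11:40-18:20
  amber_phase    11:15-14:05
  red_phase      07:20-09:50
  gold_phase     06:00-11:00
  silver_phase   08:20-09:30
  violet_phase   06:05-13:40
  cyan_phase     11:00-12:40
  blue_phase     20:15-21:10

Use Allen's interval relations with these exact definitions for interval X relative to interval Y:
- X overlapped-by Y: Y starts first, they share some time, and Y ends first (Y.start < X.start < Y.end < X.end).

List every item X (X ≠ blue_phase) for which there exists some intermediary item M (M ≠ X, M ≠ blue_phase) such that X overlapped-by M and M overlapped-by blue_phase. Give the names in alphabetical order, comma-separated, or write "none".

Target blue_phase = [20:15, 21:10].
Intermediaries M with M overlapped-by blue_phase: none.
Union: none.

none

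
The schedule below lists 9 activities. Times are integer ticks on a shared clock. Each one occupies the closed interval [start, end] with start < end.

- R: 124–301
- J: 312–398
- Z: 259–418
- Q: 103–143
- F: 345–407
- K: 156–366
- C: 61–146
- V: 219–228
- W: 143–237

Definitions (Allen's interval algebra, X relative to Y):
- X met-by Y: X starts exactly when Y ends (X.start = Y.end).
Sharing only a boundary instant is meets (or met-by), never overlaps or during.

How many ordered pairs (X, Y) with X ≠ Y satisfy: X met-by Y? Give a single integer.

Checking all 72 ordered pairs for relation 'met-by'; matching pairs in alphabetical order:
(W, Q): W met-by Q ✓
Count: 1.

1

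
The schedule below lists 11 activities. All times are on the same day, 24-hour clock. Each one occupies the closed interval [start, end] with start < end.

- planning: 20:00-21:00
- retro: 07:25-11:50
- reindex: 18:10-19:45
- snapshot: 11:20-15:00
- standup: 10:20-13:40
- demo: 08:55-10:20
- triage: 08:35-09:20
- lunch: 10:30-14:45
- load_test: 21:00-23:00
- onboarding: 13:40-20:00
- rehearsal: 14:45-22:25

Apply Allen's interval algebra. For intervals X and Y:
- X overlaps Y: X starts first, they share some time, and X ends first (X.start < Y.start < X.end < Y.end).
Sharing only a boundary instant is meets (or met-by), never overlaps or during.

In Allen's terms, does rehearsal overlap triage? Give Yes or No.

No

rehearsal = [14:45, 22:25], triage = [08:35, 09:20].
Actual relation of rehearsal to triage: after.
Asked whether 'overlaps' holds → No.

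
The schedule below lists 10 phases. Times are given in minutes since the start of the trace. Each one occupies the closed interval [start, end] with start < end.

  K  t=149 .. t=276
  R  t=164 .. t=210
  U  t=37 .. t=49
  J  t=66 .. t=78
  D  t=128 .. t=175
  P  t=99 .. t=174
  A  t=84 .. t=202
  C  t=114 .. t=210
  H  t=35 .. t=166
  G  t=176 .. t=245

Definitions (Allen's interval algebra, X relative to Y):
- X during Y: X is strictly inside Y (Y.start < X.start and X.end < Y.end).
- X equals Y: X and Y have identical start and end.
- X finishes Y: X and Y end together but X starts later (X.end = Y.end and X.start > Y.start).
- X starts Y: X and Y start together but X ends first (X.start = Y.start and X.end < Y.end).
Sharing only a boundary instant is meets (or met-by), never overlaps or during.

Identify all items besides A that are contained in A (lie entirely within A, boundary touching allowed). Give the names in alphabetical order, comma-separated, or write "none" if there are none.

D, P

Target A = [t=84, t=202].
C [t=114, t=210] → overlapped-by → no.
D [t=128, t=175] → during → yes.
G [t=176, t=245] → overlapped-by → no.
H [t=35, t=166] → overlaps → no.
J [t=66, t=78] → before → no.
K [t=149, t=276] → overlapped-by → no.
P [t=99, t=174] → during → yes.
R [t=164, t=210] → overlapped-by → no.
U [t=37, t=49] → before → no.
Result: D, P.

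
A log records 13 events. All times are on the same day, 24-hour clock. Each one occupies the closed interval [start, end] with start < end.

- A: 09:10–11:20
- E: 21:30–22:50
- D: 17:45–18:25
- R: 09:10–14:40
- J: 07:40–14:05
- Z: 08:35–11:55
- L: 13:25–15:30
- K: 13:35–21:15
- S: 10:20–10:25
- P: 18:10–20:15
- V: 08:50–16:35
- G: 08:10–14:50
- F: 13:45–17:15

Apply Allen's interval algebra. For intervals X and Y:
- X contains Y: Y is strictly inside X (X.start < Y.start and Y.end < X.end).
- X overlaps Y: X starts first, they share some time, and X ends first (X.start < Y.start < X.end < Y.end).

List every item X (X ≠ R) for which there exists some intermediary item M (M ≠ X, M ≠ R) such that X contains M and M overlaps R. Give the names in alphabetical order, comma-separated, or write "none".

Target R = [09:10, 14:40].
Intermediaries M with M overlaps R: J, Z.
Via J — items with X contains J: none.
Via Z — items with X contains Z: G, J.
Union: G, J.

G, J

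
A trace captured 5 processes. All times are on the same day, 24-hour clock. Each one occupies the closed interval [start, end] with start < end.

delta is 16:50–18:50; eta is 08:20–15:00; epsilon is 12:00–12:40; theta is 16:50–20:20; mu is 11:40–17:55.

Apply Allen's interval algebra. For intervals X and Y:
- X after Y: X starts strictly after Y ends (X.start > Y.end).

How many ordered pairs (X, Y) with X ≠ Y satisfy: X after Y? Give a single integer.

Checking all 20 ordered pairs for relation 'after'; matching pairs in alphabetical order:
(delta, epsilon): delta after epsilon ✓
(delta, eta): delta after eta ✓
(theta, epsilon): theta after epsilon ✓
(theta, eta): theta after eta ✓
Count: 4.

4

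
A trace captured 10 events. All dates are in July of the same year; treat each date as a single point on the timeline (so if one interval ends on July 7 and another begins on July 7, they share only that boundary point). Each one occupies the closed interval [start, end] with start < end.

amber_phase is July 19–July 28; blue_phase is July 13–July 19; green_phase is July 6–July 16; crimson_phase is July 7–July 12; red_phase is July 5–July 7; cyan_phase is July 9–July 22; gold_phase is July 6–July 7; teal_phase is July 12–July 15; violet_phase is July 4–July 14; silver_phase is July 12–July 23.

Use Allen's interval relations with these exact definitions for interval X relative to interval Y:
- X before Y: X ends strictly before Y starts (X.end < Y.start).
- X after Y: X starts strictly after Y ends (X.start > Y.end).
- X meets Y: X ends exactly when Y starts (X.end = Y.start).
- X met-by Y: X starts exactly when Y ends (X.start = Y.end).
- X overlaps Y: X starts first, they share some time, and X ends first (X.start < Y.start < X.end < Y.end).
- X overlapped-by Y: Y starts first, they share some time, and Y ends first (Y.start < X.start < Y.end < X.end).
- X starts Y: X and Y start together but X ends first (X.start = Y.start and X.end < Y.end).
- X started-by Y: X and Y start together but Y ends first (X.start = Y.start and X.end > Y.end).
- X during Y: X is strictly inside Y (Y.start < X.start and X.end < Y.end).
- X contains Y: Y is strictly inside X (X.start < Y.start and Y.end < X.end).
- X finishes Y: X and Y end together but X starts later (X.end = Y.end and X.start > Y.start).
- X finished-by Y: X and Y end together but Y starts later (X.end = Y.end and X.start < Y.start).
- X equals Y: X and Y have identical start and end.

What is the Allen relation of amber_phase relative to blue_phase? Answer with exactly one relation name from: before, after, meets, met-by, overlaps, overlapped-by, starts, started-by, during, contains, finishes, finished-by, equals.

met-by

amber_phase = [July 19, July 28]; blue_phase = [July 13, July 19].
Compare endpoints: amber_phase.start > blue_phase.start, amber_phase.start = blue_phase.end, amber_phase.end > blue_phase.start, amber_phase.end > blue_phase.end.
That pattern is 'met-by'.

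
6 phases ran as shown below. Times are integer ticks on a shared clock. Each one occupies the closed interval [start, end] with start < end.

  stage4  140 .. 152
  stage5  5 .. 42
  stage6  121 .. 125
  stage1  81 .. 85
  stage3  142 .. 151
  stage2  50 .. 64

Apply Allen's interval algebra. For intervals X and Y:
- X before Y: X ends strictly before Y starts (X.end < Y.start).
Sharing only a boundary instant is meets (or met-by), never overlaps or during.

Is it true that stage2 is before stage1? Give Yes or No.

stage2 = [50, 64], stage1 = [81, 85].
Actual relation of stage2 to stage1: before.
Asked whether 'before' holds → Yes.

Yes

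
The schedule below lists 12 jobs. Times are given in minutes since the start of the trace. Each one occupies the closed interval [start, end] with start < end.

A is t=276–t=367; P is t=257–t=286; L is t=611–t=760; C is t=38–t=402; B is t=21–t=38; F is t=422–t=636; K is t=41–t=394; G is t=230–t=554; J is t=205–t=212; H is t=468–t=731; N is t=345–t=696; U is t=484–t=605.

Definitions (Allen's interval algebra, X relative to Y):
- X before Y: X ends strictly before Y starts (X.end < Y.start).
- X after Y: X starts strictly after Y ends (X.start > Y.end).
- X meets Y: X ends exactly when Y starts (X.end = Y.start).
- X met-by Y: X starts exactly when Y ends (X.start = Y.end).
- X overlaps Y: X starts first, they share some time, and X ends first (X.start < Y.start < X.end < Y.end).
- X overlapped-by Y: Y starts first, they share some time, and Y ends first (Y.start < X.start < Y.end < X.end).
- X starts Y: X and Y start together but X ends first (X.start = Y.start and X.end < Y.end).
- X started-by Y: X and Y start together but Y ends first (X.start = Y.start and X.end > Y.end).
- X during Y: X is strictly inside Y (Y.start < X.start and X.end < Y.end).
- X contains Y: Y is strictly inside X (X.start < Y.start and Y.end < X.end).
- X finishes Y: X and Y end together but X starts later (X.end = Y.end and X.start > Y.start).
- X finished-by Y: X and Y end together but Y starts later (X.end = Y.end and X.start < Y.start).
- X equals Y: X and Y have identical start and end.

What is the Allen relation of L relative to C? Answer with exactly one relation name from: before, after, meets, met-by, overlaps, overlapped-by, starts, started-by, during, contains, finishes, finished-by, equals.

L = [t=611, t=760]; C = [t=38, t=402].
Compare endpoints: L.start > C.start, L.start > C.end, L.end > C.start, L.end > C.end.
That pattern is 'after'.

after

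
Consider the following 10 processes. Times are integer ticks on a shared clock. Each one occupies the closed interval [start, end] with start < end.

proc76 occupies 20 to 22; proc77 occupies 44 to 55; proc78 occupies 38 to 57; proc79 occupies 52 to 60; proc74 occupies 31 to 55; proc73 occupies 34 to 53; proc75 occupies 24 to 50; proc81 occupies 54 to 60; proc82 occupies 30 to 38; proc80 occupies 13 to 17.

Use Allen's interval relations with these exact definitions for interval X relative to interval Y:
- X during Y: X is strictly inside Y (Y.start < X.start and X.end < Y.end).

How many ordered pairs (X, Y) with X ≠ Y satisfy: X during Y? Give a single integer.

Checking all 90 ordered pairs for relation 'during'; matching pairs in alphabetical order:
(proc73, proc74): proc73 during proc74 ✓
(proc77, proc78): proc77 during proc78 ✓
(proc82, proc75): proc82 during proc75 ✓
Count: 3.

3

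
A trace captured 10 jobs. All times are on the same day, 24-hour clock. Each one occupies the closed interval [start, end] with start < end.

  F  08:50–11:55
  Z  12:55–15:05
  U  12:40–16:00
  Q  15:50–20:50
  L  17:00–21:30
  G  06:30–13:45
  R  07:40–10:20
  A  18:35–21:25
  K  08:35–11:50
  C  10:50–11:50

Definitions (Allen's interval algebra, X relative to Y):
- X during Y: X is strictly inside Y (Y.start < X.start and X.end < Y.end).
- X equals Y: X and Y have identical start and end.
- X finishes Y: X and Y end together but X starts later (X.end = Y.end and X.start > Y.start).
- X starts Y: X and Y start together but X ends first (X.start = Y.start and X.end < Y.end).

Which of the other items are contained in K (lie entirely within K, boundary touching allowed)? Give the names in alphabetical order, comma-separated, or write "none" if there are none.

C

Target K = [08:35, 11:50].
A [18:35, 21:25] → after → no.
C [10:50, 11:50] → finishes → yes.
F [08:50, 11:55] → overlapped-by → no.
G [06:30, 13:45] → contains → no.
L [17:00, 21:30] → after → no.
Q [15:50, 20:50] → after → no.
R [07:40, 10:20] → overlaps → no.
U [12:40, 16:00] → after → no.
Z [12:55, 15:05] → after → no.
Result: C.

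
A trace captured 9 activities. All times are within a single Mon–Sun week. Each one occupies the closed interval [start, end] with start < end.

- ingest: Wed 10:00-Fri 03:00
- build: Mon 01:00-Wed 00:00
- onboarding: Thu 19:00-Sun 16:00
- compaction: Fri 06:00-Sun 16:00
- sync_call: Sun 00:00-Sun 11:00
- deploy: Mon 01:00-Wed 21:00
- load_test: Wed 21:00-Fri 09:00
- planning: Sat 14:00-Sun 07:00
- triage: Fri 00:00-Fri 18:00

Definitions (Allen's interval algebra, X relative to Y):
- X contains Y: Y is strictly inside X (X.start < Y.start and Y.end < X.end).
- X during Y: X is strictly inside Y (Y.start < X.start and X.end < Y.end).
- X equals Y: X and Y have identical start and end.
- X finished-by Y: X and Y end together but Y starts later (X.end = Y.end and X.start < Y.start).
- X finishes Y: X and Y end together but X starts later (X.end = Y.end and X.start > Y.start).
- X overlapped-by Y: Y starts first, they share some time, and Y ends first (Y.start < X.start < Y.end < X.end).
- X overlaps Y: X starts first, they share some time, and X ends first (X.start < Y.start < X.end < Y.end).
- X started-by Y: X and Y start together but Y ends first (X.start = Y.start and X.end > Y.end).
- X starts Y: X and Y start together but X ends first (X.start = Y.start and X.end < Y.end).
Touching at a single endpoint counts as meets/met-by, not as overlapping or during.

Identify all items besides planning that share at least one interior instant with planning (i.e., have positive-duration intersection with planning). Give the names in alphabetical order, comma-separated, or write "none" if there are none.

compaction, onboarding, sync_call

Target planning = [Sat 14:00, Sun 07:00].
build [Mon 01:00, Wed 00:00] → before → no.
compaction [Fri 06:00, Sun 16:00] → contains → yes.
deploy [Mon 01:00, Wed 21:00] → before → no.
ingest [Wed 10:00, Fri 03:00] → before → no.
load_test [Wed 21:00, Fri 09:00] → before → no.
onboarding [Thu 19:00, Sun 16:00] → contains → yes.
sync_call [Sun 00:00, Sun 11:00] → overlapped-by → yes.
triage [Fri 00:00, Fri 18:00] → before → no.
Result: compaction, onboarding, sync_call.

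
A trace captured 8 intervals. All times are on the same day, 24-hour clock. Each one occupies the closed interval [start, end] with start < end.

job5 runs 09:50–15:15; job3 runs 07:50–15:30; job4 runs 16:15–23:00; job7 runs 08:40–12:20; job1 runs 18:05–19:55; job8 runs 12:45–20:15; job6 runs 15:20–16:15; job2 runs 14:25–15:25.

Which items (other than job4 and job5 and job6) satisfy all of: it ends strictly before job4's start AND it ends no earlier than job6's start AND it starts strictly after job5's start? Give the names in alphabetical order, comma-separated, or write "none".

job2

Conditions: its end is strictly before job4's start (X.end < 16:15) AND its end is no earlier than job6's start (X.end >= 15:20) AND its start is strictly after job5's start (X.start > 09:50).
job1: end 19:55 < 16:15? ✗; end 19:55 >= 15:20? ✓; start 18:05 > 09:50? ✓ → no.
job2: end 15:25 < 16:15? ✓; end 15:25 >= 15:20? ✓; start 14:25 > 09:50? ✓ → yes.
job3: end 15:30 < 16:15? ✓; end 15:30 >= 15:20? ✓; start 07:50 > 09:50? ✗ → no.
job7: end 12:20 < 16:15? ✓; end 12:20 >= 15:20? ✗; start 08:40 > 09:50? ✗ → no.
job8: end 20:15 < 16:15? ✗; end 20:15 >= 15:20? ✓; start 12:45 > 09:50? ✓ → no.
Result: job2.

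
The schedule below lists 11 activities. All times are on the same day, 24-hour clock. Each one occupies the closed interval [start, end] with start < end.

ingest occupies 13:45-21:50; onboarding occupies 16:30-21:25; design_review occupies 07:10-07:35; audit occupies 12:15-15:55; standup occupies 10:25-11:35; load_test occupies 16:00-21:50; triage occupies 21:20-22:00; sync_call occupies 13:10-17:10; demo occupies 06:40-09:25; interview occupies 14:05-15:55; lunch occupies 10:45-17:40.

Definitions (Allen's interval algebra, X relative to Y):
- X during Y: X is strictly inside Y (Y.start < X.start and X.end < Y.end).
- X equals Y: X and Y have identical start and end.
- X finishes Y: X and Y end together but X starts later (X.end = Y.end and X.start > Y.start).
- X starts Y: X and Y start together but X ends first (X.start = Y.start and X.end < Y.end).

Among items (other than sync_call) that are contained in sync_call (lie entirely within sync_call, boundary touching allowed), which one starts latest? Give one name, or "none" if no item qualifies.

interview

Target sync_call = [13:10, 17:10].
audit [12:15, 15:55] → overlaps → excluded.
demo [06:40, 09:25] → before → excluded.
design_review [07:10, 07:35] → before → excluded.
ingest [13:45, 21:50] → overlapped-by → excluded.
interview [14:05, 15:55] → during → candidate.
load_test [16:00, 21:50] → overlapped-by → excluded.
lunch [10:45, 17:40] → contains → excluded.
onboarding [16:30, 21:25] → overlapped-by → excluded.
standup [10:25, 11:35] → before → excluded.
triage [21:20, 22:00] → after → excluded.
Among candidates, latest start is 14:05 → interview.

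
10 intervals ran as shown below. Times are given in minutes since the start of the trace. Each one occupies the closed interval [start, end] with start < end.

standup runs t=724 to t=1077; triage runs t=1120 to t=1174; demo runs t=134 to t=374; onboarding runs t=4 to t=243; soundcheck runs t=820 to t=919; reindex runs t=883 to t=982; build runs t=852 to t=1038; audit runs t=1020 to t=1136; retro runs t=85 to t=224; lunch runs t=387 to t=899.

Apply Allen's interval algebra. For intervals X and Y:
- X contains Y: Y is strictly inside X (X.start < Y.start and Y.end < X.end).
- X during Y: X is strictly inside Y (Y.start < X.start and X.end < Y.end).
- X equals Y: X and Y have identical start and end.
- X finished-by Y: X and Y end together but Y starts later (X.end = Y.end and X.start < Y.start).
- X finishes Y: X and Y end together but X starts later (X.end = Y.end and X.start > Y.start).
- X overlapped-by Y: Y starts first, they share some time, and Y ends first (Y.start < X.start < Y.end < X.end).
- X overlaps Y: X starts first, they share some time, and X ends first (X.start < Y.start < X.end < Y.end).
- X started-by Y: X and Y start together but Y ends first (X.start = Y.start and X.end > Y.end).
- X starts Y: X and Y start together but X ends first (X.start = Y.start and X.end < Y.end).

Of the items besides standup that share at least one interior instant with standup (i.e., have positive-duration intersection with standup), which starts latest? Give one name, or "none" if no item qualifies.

audit

Target standup = [t=724, t=1077].
audit [t=1020, t=1136] → overlapped-by → candidate.
build [t=852, t=1038] → during → candidate.
demo [t=134, t=374] → before → excluded.
lunch [t=387, t=899] → overlaps → candidate.
onboarding [t=4, t=243] → before → excluded.
reindex [t=883, t=982] → during → candidate.
retro [t=85, t=224] → before → excluded.
soundcheck [t=820, t=919] → during → candidate.
triage [t=1120, t=1174] → after → excluded.
Among candidates, latest start is t=1020 → audit.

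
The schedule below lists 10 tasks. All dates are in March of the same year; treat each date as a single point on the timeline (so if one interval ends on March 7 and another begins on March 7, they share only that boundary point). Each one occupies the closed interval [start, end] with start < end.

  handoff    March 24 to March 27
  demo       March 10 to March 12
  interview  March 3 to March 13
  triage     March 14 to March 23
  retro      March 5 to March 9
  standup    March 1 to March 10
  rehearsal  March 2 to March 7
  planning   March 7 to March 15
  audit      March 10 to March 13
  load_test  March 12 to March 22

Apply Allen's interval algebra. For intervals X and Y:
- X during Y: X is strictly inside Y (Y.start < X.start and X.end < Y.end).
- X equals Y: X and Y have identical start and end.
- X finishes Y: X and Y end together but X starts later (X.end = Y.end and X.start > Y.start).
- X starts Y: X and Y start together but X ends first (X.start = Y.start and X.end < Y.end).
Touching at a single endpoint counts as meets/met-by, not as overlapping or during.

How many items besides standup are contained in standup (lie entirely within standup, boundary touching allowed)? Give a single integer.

Target standup = [March 1, March 10].
audit [March 10, March 13] → met-by → no.
demo [March 10, March 12] → met-by → no.
handoff [March 24, March 27] → after → no.
interview [March 3, March 13] → overlapped-by → no.
load_test [March 12, March 22] → after → no.
planning [March 7, March 15] → overlapped-by → no.
rehearsal [March 2, March 7] → during → counts.
retro [March 5, March 9] → during → counts.
triage [March 14, March 23] → after → no.
Total: 2.

2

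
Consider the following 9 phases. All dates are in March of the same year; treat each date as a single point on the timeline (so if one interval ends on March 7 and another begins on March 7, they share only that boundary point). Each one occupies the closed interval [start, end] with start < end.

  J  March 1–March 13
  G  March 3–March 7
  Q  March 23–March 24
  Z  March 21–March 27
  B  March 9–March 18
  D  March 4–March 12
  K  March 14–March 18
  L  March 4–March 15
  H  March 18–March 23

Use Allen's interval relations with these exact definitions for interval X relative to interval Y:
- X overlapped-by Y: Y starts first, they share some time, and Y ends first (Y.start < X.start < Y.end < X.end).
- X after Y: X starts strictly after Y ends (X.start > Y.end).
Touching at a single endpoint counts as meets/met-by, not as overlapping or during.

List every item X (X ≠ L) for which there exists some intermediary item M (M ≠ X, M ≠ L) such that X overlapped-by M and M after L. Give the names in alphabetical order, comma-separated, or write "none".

Target L = [March 4, March 15].
Intermediaries M with M after L: H, Q, Z.
Via H — items with X overlapped-by H: Z.
Via Q — items with X overlapped-by Q: none.
Via Z — items with X overlapped-by Z: none.
Union: Z.

Z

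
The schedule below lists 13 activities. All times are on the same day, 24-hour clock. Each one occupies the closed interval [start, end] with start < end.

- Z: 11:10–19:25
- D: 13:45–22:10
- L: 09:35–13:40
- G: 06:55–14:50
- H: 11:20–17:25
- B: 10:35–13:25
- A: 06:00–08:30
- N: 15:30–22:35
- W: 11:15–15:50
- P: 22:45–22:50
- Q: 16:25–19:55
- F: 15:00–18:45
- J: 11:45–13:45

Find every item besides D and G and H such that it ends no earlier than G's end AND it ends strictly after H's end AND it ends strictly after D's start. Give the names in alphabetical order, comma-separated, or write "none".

F, N, P, Q, Z

Conditions: its end is no earlier than G's end (X.end >= 14:50) AND its end is strictly after H's end (X.end > 17:25) AND its end is strictly after D's start (X.end > 13:45).
A: end 08:30 >= 14:50? ✗; end 08:30 > 17:25? ✗; end 08:30 > 13:45? ✗ → no.
B: end 13:25 >= 14:50? ✗; end 13:25 > 17:25? ✗; end 13:25 > 13:45? ✗ → no.
F: end 18:45 >= 14:50? ✓; end 18:45 > 17:25? ✓; end 18:45 > 13:45? ✓ → yes.
J: end 13:45 >= 14:50? ✗; end 13:45 > 17:25? ✗; end 13:45 > 13:45? ✗ → no.
L: end 13:40 >= 14:50? ✗; end 13:40 > 17:25? ✗; end 13:40 > 13:45? ✗ → no.
N: end 22:35 >= 14:50? ✓; end 22:35 > 17:25? ✓; end 22:35 > 13:45? ✓ → yes.
P: end 22:50 >= 14:50? ✓; end 22:50 > 17:25? ✓; end 22:50 > 13:45? ✓ → yes.
Q: end 19:55 >= 14:50? ✓; end 19:55 > 17:25? ✓; end 19:55 > 13:45? ✓ → yes.
W: end 15:50 >= 14:50? ✓; end 15:50 > 17:25? ✗; end 15:50 > 13:45? ✓ → no.
Z: end 19:25 >= 14:50? ✓; end 19:25 > 17:25? ✓; end 19:25 > 13:45? ✓ → yes.
Result: F, N, P, Q, Z.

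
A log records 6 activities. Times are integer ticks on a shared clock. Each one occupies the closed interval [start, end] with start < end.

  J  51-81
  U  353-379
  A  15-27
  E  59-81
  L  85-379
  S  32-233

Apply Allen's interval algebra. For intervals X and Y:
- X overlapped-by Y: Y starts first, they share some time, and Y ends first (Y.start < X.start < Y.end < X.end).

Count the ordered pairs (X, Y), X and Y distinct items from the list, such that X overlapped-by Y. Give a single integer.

Checking all 30 ordered pairs for relation 'overlapped-by'; matching pairs in alphabetical order:
(L, S): L overlapped-by S ✓
Count: 1.

1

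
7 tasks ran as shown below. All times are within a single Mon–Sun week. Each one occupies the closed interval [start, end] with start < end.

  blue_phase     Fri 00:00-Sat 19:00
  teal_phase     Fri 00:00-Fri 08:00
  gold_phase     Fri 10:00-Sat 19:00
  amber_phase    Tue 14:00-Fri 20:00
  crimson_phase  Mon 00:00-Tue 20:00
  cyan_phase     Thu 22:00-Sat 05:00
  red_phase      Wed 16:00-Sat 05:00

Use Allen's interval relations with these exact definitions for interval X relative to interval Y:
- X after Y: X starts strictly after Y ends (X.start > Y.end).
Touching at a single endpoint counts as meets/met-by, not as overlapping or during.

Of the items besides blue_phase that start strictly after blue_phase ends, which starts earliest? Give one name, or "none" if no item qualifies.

none

Target blue_phase = [Fri 00:00, Sat 19:00].
amber_phase [Tue 14:00, Fri 20:00] → overlaps → excluded.
crimson_phase [Mon 00:00, Tue 20:00] → before → excluded.
cyan_phase [Thu 22:00, Sat 05:00] → overlaps → excluded.
gold_phase [Fri 10:00, Sat 19:00] → finishes → excluded.
red_phase [Wed 16:00, Sat 05:00] → overlaps → excluded.
teal_phase [Fri 00:00, Fri 08:00] → starts → excluded.
No candidates → none.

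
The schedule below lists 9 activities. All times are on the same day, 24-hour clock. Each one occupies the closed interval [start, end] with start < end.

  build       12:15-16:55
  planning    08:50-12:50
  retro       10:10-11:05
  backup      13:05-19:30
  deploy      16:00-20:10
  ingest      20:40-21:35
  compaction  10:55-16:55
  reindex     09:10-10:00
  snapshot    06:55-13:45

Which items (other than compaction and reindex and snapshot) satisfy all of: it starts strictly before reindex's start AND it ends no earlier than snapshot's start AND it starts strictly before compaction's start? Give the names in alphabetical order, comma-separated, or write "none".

planning

Conditions: its start is strictly before reindex's start (X.start < 09:10) AND its end is no earlier than snapshot's start (X.end >= 06:55) AND its start is strictly before compaction's start (X.start < 10:55).
backup: start 13:05 < 09:10? ✗; end 19:30 >= 06:55? ✓; start 13:05 < 10:55? ✗ → no.
build: start 12:15 < 09:10? ✗; end 16:55 >= 06:55? ✓; start 12:15 < 10:55? ✗ → no.
deploy: start 16:00 < 09:10? ✗; end 20:10 >= 06:55? ✓; start 16:00 < 10:55? ✗ → no.
ingest: start 20:40 < 09:10? ✗; end 21:35 >= 06:55? ✓; start 20:40 < 10:55? ✗ → no.
planning: start 08:50 < 09:10? ✓; end 12:50 >= 06:55? ✓; start 08:50 < 10:55? ✓ → yes.
retro: start 10:10 < 09:10? ✗; end 11:05 >= 06:55? ✓; start 10:10 < 10:55? ✓ → no.
Result: planning.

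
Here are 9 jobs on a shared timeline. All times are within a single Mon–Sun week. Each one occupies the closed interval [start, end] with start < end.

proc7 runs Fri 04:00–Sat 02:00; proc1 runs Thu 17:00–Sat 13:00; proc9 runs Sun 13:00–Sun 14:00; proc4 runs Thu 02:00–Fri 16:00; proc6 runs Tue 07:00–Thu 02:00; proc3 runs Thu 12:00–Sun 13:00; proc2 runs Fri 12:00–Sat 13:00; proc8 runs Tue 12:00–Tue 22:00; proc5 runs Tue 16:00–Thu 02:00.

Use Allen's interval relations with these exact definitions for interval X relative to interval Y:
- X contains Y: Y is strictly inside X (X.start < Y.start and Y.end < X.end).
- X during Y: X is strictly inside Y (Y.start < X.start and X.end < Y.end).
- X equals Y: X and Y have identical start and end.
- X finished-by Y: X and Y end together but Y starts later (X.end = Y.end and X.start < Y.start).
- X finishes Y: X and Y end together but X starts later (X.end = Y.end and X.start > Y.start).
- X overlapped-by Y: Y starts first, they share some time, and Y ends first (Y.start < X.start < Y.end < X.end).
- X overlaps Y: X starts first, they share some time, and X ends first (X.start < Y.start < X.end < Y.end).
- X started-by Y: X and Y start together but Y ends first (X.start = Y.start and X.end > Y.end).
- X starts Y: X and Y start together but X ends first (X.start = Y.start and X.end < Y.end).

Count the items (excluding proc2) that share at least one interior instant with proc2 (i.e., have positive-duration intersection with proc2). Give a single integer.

Target proc2 = [Fri 12:00, Sat 13:00].
proc1 [Thu 17:00, Sat 13:00] → finished-by → counts.
proc3 [Thu 12:00, Sun 13:00] → contains → counts.
proc4 [Thu 02:00, Fri 16:00] → overlaps → counts.
proc5 [Tue 16:00, Thu 02:00] → before → no.
proc6 [Tue 07:00, Thu 02:00] → before → no.
proc7 [Fri 04:00, Sat 02:00] → overlaps → counts.
proc8 [Tue 12:00, Tue 22:00] → before → no.
proc9 [Sun 13:00, Sun 14:00] → after → no.
Total: 4.

4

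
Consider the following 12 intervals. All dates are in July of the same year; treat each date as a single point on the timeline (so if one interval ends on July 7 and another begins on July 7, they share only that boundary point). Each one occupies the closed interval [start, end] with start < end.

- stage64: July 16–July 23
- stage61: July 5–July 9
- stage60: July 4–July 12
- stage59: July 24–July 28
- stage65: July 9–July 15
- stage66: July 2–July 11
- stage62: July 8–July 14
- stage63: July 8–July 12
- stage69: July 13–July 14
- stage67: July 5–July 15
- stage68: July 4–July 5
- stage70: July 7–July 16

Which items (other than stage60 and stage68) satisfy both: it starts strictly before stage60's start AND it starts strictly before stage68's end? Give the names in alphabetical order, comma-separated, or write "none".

Conditions: its start is strictly before stage60's start (X.start < July 4) AND its start is strictly before stage68's end (X.start < July 5).
stage59: start July 24 < July 4? ✗; start July 24 < July 5? ✗ → no.
stage61: start July 5 < July 4? ✗; start July 5 < July 5? ✗ → no.
stage62: start July 8 < July 4? ✗; start July 8 < July 5? ✗ → no.
stage63: start July 8 < July 4? ✗; start July 8 < July 5? ✗ → no.
stage64: start July 16 < July 4? ✗; start July 16 < July 5? ✗ → no.
stage65: start July 9 < July 4? ✗; start July 9 < July 5? ✗ → no.
stage66: start July 2 < July 4? ✓; start July 2 < July 5? ✓ → yes.
stage67: start July 5 < July 4? ✗; start July 5 < July 5? ✗ → no.
stage69: start July 13 < July 4? ✗; start July 13 < July 5? ✗ → no.
stage70: start July 7 < July 4? ✗; start July 7 < July 5? ✗ → no.
Result: stage66.

stage66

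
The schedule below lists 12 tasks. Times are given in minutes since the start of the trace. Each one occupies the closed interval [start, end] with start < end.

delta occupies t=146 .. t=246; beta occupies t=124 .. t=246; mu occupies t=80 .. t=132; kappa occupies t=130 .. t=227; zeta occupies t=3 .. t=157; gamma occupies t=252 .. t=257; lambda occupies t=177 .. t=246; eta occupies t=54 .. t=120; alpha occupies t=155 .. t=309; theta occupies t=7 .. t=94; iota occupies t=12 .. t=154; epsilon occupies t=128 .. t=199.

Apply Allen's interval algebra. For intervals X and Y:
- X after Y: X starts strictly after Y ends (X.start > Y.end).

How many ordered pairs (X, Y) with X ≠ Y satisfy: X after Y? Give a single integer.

28

Checking all 132 ordered pairs for relation 'after'; matching pairs in alphabetical order:
(alpha, eta): alpha after eta ✓
(alpha, iota): alpha after iota ✓
(alpha, mu): alpha after mu ✓
(alpha, theta): alpha after theta ✓
(beta, eta): beta after eta ✓
(beta, theta): beta after theta ✓
(delta, eta): delta after eta ✓
(delta, mu): delta after mu ✓
(delta, theta): delta after theta ✓
(epsilon, eta): epsilon after eta ✓
(epsilon, theta): epsilon after theta ✓
(gamma, beta): gamma after beta ✓
(gamma, delta): gamma after delta ✓
(gamma, epsilon): gamma after epsilon ✓
(gamma, eta): gamma after eta ✓
(gamma, iota): gamma after iota ✓
(gamma, kappa): gamma after kappa ✓
(gamma, lambda): gamma after lambda ✓
(gamma, mu): gamma after mu ✓
(gamma, theta): gamma after theta ✓
(gamma, zeta): gamma after zeta ✓
(kappa, eta): kappa after eta ✓
(kappa, theta): kappa after theta ✓
(lambda, eta): lambda after eta ✓
... plus 4 further pairs not listed.
Count: 28.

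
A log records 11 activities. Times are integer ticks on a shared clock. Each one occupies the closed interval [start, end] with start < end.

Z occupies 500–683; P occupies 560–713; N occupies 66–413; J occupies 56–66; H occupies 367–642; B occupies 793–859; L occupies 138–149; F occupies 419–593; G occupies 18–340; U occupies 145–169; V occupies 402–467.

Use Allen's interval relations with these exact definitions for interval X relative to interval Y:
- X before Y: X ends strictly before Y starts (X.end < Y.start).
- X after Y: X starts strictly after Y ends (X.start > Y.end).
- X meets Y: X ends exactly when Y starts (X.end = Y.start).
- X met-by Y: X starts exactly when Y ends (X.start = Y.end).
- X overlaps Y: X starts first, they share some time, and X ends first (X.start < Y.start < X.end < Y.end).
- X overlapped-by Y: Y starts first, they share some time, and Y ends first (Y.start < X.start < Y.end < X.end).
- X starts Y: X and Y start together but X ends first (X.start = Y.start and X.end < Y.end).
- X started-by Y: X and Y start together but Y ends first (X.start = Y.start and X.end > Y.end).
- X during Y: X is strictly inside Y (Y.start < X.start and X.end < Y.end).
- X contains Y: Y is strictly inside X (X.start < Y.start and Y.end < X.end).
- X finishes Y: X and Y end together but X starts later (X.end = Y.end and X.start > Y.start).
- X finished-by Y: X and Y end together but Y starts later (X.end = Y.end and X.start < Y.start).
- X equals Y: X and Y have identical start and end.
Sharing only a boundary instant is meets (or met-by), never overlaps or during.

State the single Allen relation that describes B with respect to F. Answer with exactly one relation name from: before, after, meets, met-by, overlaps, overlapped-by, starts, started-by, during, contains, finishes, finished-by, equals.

after

B = [793, 859]; F = [419, 593].
Compare endpoints: B.start > F.start, B.start > F.end, B.end > F.start, B.end > F.end.
That pattern is 'after'.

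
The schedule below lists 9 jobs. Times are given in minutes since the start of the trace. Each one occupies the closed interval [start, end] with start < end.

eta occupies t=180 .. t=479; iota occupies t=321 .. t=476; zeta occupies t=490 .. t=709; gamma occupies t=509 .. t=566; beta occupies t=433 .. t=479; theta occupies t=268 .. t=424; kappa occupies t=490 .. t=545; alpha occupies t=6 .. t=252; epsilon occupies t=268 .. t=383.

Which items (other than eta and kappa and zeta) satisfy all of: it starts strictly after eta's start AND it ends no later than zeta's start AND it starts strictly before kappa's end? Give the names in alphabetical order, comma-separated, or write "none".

Conditions: its start is strictly after eta's start (X.start > t=180) AND its end is no later than zeta's start (X.end <= t=490) AND its start is strictly before kappa's end (X.start < t=545).
alpha: start t=6 > t=180? ✗; end t=252 <= t=490? ✓; start t=6 < t=545? ✓ → no.
beta: start t=433 > t=180? ✓; end t=479 <= t=490? ✓; start t=433 < t=545? ✓ → yes.
epsilon: start t=268 > t=180? ✓; end t=383 <= t=490? ✓; start t=268 < t=545? ✓ → yes.
gamma: start t=509 > t=180? ✓; end t=566 <= t=490? ✗; start t=509 < t=545? ✓ → no.
iota: start t=321 > t=180? ✓; end t=476 <= t=490? ✓; start t=321 < t=545? ✓ → yes.
theta: start t=268 > t=180? ✓; end t=424 <= t=490? ✓; start t=268 < t=545? ✓ → yes.
Result: beta, epsilon, iota, theta.

beta, epsilon, iota, theta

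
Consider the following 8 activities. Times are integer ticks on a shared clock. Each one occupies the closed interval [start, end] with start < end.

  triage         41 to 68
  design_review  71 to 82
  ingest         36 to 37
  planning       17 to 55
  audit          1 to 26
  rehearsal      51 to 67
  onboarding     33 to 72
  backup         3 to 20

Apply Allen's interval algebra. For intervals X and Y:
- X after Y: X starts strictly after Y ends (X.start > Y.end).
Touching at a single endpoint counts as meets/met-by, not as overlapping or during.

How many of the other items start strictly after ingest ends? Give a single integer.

Target ingest = [36, 37].
audit [1, 26] → before → no.
backup [3, 20] → before → no.
design_review [71, 82] → after → counts.
onboarding [33, 72] → contains → no.
planning [17, 55] → contains → no.
rehearsal [51, 67] → after → counts.
triage [41, 68] → after → counts.
Total: 3.

3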